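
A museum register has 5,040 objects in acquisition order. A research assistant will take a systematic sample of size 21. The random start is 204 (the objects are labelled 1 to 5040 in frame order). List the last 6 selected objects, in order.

3804, 4044, 4284, 4524, 4764, 5004

k = N/n = 5040/21 = 240
16th selection = 204 + 15×240 = 3804
17th: 3804 + 240 = 4044
18th: 4044 + 240 = 4284
19th: 4284 + 240 = 4524
20th: 4524 + 240 = 4764
21st: 4764 + 240 = 5004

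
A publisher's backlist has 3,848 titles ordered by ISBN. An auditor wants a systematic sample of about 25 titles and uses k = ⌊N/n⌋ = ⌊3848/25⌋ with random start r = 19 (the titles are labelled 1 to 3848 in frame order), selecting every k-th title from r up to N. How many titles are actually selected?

26

k = ⌊3848/25⌋ = 153
Achieved size = ⌊(3848 − 19)/153⌋ + 1 = ⌊3829/153⌋ + 1 = 25 + 1 = 26
(last selection: 19 + 25×153 = 3844 ≤ 3848; next would be 3997 > 3848)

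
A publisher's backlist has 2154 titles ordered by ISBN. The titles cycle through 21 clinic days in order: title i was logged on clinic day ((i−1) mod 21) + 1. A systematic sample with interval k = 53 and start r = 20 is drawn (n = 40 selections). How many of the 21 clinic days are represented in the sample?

21

Consecutive selections differ by k = 53, so their clinic day numbers differ by 53 mod 21 = 11.
gcd(53, 21) = 1, so the sample visits 21/1 = 21 distinct residues mod 21.
Start 20 is clinic day 20; the clinic days hit are 1, 2, 3, 4, 5, 6, 7, 8, 9, 10, 11, 12, 13, 14, 15, 16, 17, 18, 19, 20, 21.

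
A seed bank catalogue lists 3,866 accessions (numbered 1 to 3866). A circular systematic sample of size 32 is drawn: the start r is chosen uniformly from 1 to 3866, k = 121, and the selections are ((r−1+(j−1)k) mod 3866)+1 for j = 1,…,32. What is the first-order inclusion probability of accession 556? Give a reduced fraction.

For each position j, as r ranges over 1…3866 the j-th selection hits every accession exactly once, so accession 556 is selected for exactly 32 of the 3866 starts.
Inclusion probability = 32/3866 = 16/1933.

16/1933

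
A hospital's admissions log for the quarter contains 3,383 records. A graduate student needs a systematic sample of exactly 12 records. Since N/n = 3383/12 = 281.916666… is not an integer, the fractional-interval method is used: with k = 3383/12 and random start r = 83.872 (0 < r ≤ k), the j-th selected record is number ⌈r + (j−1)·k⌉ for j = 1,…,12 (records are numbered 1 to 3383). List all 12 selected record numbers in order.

84, 366, 648, 930, 1212, 1494, 1776, 2058, 2340, 2622, 2904, 3185

j=1: r + 0k = 83.872 → ⌈·⌉ = 84
j=2: r + 1k = 365.788666… → ⌈·⌉ = 366
j=3: r + 2k = 647.705333… → ⌈·⌉ = 648
j=4: r + 3k = 929.622 → ⌈·⌉ = 930
j=5: r + 4k = 1211.538666… → ⌈·⌉ = 1212
j=6: r + 5k = 1493.455333… → ⌈·⌉ = 1494
j=7: r + 6k = 1775.372 → ⌈·⌉ = 1776
j=8: r + 7k = 2057.288666… → ⌈·⌉ = 2058
j=9: r + 8k = 2339.205333… → ⌈·⌉ = 2340
j=10: r + 9k = 2621.122 → ⌈·⌉ = 2622
j=11: r + 10k = 2903.038666… → ⌈·⌉ = 2904
j=12: r + 11k = 3184.955333… → ⌈·⌉ = 3185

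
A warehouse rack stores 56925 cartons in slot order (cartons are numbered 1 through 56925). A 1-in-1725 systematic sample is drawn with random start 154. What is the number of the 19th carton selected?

31204

k = 1725
19th selection = r + (19−1)·k = 154 + 18×1725 = 154 + 31050 = 31204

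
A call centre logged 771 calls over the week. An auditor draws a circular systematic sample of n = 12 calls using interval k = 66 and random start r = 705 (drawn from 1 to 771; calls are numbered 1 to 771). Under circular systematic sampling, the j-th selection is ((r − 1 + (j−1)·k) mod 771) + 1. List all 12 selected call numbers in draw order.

Selection 1: 705
Selection 2: 705 + 66 = 771
Selection 3: 771 + 66 = 837 → 837 − 771 = 66
Selection 4: 66 + 66 = 132
Selection 5: 132 + 66 = 198
Selection 6: 198 + 66 = 264
Selection 7: 264 + 66 = 330
Selection 8: 330 + 66 = 396
Selection 9: 396 + 66 = 462
Selection 10: 462 + 66 = 528
Selection 11: 528 + 66 = 594
Selection 12: 594 + 66 = 660

705, 771, 66, 132, 198, 264, 330, 396, 462, 528, 594, 660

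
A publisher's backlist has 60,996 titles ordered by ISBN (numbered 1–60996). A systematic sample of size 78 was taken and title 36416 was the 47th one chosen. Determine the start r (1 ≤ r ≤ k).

444

k = 60996/78 = 782
r = 36416 − (47−1)×782 = 36416 − 35972 = 444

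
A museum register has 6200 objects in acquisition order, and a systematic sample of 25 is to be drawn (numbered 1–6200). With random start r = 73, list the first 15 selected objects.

73, 321, 569, 817, 1065, 1313, 1561, 1809, 2057, 2305, 2553, 2801, 3049, 3297, 3545

k = N/n = 6200/25 = 248
object 1: 73
object 2: 73 + 248 = 321
object 3: 321 + 248 = 569
object 4: 569 + 248 = 817
object 5: 817 + 248 = 1065
object 6: 1065 + 248 = 1313
object 7: 1313 + 248 = 1561
object 8: 1561 + 248 = 1809
object 9: 1809 + 248 = 2057
object 10: 2057 + 248 = 2305
object 11: 2305 + 248 = 2553
object 12: 2553 + 248 = 2801
object 13: 2801 + 248 = 3049
object 14: 3049 + 248 = 3297
object 15: 3297 + 248 = 3545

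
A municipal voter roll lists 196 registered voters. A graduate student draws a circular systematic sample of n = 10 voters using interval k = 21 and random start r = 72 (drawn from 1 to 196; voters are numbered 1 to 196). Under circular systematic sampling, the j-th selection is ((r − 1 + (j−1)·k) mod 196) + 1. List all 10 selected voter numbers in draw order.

72, 93, 114, 135, 156, 177, 2, 23, 44, 65

Selection 1: 72
Selection 2: 72 + 21 = 93
Selection 3: 93 + 21 = 114
Selection 4: 114 + 21 = 135
Selection 5: 135 + 21 = 156
Selection 6: 156 + 21 = 177
Selection 7: 177 + 21 = 198 → 198 − 196 = 2
Selection 8: 2 + 21 = 23
Selection 9: 23 + 21 = 44
Selection 10: 44 + 21 = 65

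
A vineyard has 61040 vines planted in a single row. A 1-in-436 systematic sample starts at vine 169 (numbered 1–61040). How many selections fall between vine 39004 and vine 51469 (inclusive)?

28

k = 436
First selection ≥ 39004: 169 + ⌈(39004−169)/436⌉·436 = 169 + 90×436 = 39409
Last selection ≤ 51469: 169 + ⌊(51469−169)/436⌋·436 = 169 + 117×436 = 51181
Count = 117 − 90 + 1 = 28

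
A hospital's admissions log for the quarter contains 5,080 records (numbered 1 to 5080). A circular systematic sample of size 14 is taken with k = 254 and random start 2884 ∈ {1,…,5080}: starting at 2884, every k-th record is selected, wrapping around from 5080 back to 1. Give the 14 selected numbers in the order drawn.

2884, 3138, 3392, 3646, 3900, 4154, 4408, 4662, 4916, 90, 344, 598, 852, 1106

Selection 1: 2884
Selection 2: 2884 + 254 = 3138
Selection 3: 3138 + 254 = 3392
Selection 4: 3392 + 254 = 3646
Selection 5: 3646 + 254 = 3900
Selection 6: 3900 + 254 = 4154
Selection 7: 4154 + 254 = 4408
Selection 8: 4408 + 254 = 4662
Selection 9: 4662 + 254 = 4916
Selection 10: 4916 + 254 = 5170 → 5170 − 5080 = 90
Selection 11: 90 + 254 = 344
Selection 12: 344 + 254 = 598
Selection 13: 598 + 254 = 852
Selection 14: 852 + 254 = 1106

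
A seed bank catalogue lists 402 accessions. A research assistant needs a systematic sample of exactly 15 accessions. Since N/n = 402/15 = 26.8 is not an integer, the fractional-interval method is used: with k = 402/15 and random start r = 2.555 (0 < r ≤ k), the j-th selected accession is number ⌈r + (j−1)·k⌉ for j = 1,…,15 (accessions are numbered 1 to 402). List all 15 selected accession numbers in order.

3, 30, 57, 83, 110, 137, 164, 191, 217, 244, 271, 298, 325, 351, 378

j=1: r + 0k = 2.555 → ⌈·⌉ = 3
j=2: r + 1k = 29.355 → ⌈·⌉ = 30
j=3: r + 2k = 56.155 → ⌈·⌉ = 57
j=4: r + 3k = 82.955 → ⌈·⌉ = 83
j=5: r + 4k = 109.755 → ⌈·⌉ = 110
j=6: r + 5k = 136.555 → ⌈·⌉ = 137
j=7: r + 6k = 163.355 → ⌈·⌉ = 164
j=8: r + 7k = 190.155 → ⌈·⌉ = 191
j=9: r + 8k = 216.955 → ⌈·⌉ = 217
j=10: r + 9k = 243.755 → ⌈·⌉ = 244
j=11: r + 10k = 270.555 → ⌈·⌉ = 271
j=12: r + 11k = 297.355 → ⌈·⌉ = 298
j=13: r + 12k = 324.155 → ⌈·⌉ = 325
j=14: r + 13k = 350.955 → ⌈·⌉ = 351
j=15: r + 14k = 377.755 → ⌈·⌉ = 378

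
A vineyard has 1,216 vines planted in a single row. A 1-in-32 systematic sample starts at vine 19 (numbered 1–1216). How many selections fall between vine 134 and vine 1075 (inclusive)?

k = 32
First selection ≥ 134: 19 + ⌈(134−19)/32⌉·32 = 19 + 4×32 = 147
Last selection ≤ 1075: 19 + ⌊(1075−19)/32⌋·32 = 19 + 33×32 = 1075
Count = 33 − 4 + 1 = 30

30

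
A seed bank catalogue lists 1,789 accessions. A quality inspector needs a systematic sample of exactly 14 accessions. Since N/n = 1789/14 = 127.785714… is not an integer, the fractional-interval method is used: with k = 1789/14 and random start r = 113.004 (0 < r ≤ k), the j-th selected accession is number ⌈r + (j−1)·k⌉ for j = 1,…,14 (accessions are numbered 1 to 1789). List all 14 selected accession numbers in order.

j=1: r + 0k = 113.004 → ⌈·⌉ = 114
j=2: r + 1k = 240.789714… → ⌈·⌉ = 241
j=3: r + 2k = 368.575428… → ⌈·⌉ = 369
j=4: r + 3k = 496.361142… → ⌈·⌉ = 497
j=5: r + 4k = 624.146857… → ⌈·⌉ = 625
j=6: r + 5k = 751.932571… → ⌈·⌉ = 752
j=7: r + 6k = 879.718285… → ⌈·⌉ = 880
j=8: r + 7k = 1007.504 → ⌈·⌉ = 1008
j=9: r + 8k = 1135.289714… → ⌈·⌉ = 1136
j=10: r + 9k = 1263.075428… → ⌈·⌉ = 1264
j=11: r + 10k = 1390.861142… → ⌈·⌉ = 1391
j=12: r + 11k = 1518.646857… → ⌈·⌉ = 1519
j=13: r + 12k = 1646.432571… → ⌈·⌉ = 1647
j=14: r + 13k = 1774.218285… → ⌈·⌉ = 1775

114, 241, 369, 497, 625, 752, 880, 1008, 1136, 1264, 1391, 1519, 1647, 1775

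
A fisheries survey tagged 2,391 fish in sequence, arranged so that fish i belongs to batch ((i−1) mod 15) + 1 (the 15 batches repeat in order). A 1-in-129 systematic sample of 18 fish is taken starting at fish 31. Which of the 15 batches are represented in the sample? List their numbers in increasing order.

1, 4, 7, 10, 13

Consecutive selections differ by k = 129, so their batch numbers differ by 129 mod 15 = 9.
gcd(129, 15) = 3, so the sample visits 15/3 = 5 distinct residues mod 15.
Start 31 is batch 1; the batches hit are 1, 4, 7, 10, 13.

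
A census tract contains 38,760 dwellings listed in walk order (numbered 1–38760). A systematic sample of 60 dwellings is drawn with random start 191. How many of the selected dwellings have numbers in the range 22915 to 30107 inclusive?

11

k = 38760/60 = 646
First selection ≥ 22915: 191 + ⌈(22915−191)/646⌉·646 = 191 + 36×646 = 23447
Last selection ≤ 30107: 191 + ⌊(30107−191)/646⌋·646 = 191 + 46×646 = 29907
Count = 46 − 36 + 1 = 11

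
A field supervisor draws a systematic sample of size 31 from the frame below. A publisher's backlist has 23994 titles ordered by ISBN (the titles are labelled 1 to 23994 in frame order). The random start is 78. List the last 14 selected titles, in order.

k = N/n = 23994/31 = 774
18th selection = 78 + 17×774 = 13236
19th: 13236 + 774 = 14010
20th: 14010 + 774 = 14784
21st: 14784 + 774 = 15558
22nd: 15558 + 774 = 16332
23rd: 16332 + 774 = 17106
24th: 17106 + 774 = 17880
25th: 17880 + 774 = 18654
26th: 18654 + 774 = 19428
27th: 19428 + 774 = 20202
28th: 20202 + 774 = 20976
29th: 20976 + 774 = 21750
30th: 21750 + 774 = 22524
31st: 22524 + 774 = 23298

13236, 14010, 14784, 15558, 16332, 17106, 17880, 18654, 19428, 20202, 20976, 21750, 22524, 23298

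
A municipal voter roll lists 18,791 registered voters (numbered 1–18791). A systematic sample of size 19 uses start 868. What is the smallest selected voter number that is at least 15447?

15703

k = 18791/19 = 989
Steps past start: ⌈(15447 − 868)/989⌉ = ⌈14579/989⌉ = 15
Selected voter: 868 + 15×989 = 15703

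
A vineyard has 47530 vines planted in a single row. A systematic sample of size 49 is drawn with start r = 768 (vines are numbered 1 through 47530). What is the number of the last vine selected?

k = 47530/49 = 970
49th selection = r + (49−1)·k = 768 + 48×970 = 768 + 46560 = 47328

47328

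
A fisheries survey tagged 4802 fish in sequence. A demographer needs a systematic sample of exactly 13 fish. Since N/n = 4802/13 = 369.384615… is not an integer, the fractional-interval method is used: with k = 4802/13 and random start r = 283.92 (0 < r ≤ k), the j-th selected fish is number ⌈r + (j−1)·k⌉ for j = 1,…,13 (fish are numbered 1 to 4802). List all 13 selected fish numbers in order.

j=1: r + 0k = 283.92 → ⌈·⌉ = 284
j=2: r + 1k = 653.304615… → ⌈·⌉ = 654
j=3: r + 2k = 1022.689230… → ⌈·⌉ = 1023
j=4: r + 3k = 1392.073846… → ⌈·⌉ = 1393
j=5: r + 4k = 1761.458461… → ⌈·⌉ = 1762
j=6: r + 5k = 2130.843076… → ⌈·⌉ = 2131
j=7: r + 6k = 2500.227692… → ⌈·⌉ = 2501
j=8: r + 7k = 2869.612307… → ⌈·⌉ = 2870
j=9: r + 8k = 3238.996923… → ⌈·⌉ = 3239
j=10: r + 9k = 3608.381538… → ⌈·⌉ = 3609
j=11: r + 10k = 3977.766153… → ⌈·⌉ = 3978
j=12: r + 11k = 4347.150769… → ⌈·⌉ = 4348
j=13: r + 12k = 4716.535384… → ⌈·⌉ = 4717

284, 654, 1023, 1393, 1762, 2131, 2501, 2870, 3239, 3609, 3978, 4348, 4717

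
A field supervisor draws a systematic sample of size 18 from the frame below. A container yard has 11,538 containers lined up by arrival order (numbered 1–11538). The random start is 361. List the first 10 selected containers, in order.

361, 1002, 1643, 2284, 2925, 3566, 4207, 4848, 5489, 6130

k = N/n = 11538/18 = 641
container 1: 361
container 2: 361 + 641 = 1002
container 3: 1002 + 641 = 1643
container 4: 1643 + 641 = 2284
container 5: 2284 + 641 = 2925
container 6: 2925 + 641 = 3566
container 7: 3566 + 641 = 4207
container 8: 4207 + 641 = 4848
container 9: 4848 + 641 = 5489
container 10: 5489 + 641 = 6130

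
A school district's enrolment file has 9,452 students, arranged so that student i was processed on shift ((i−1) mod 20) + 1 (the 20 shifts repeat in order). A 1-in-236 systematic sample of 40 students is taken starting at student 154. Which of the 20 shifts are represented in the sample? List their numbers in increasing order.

2, 6, 10, 14, 18

Consecutive selections differ by k = 236, so their shift numbers differ by 236 mod 20 = 16.
gcd(236, 20) = 4, so the sample visits 20/4 = 5 distinct residues mod 20.
Start 154 is shift 14; the shifts hit are 2, 6, 10, 14, 18.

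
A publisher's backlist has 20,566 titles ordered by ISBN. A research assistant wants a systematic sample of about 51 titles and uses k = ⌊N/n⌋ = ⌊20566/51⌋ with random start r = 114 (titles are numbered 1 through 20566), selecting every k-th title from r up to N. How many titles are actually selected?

51

k = ⌊20566/51⌋ = 403
Achieved size = ⌊(20566 − 114)/403⌋ + 1 = ⌊20452/403⌋ + 1 = 50 + 1 = 51
(last selection: 114 + 50×403 = 20264 ≤ 20566; next would be 20667 > 20566)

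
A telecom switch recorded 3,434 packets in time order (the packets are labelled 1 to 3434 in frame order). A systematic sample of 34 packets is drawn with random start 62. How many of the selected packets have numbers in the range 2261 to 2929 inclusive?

k = 3434/34 = 101
First selection ≥ 2261: 62 + ⌈(2261−62)/101⌉·101 = 62 + 22×101 = 2284
Last selection ≤ 2929: 62 + ⌊(2929−62)/101⌋·101 = 62 + 28×101 = 2890
Count = 28 − 22 + 1 = 7

7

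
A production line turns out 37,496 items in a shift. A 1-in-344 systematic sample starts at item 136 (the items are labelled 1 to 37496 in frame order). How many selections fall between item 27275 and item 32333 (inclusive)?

15

k = 344
First selection ≥ 27275: 136 + ⌈(27275−136)/344⌉·344 = 136 + 79×344 = 27312
Last selection ≤ 32333: 136 + ⌊(32333−136)/344⌋·344 = 136 + 93×344 = 32128
Count = 93 − 79 + 1 = 15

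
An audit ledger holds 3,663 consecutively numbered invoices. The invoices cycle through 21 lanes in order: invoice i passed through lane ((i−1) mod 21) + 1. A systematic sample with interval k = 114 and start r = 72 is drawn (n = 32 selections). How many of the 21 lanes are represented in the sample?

7

Consecutive selections differ by k = 114, so their lane numbers differ by 114 mod 21 = 9.
gcd(114, 21) = 3, so the sample visits 21/3 = 7 distinct residues mod 21.
Start 72 is lane 9; the lanes hit are 3, 6, 9, 12, 15, 18, 21.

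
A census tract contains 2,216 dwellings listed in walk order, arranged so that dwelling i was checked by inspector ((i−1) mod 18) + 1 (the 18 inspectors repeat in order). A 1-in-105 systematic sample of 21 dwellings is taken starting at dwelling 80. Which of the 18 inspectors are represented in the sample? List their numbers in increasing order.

Consecutive selections differ by k = 105, so their inspector numbers differ by 105 mod 18 = 15.
gcd(105, 18) = 3, so the sample visits 18/3 = 6 distinct residues mod 18.
Start 80 is inspector 8; the inspectors hit are 2, 5, 8, 11, 14, 17.

2, 5, 8, 11, 14, 17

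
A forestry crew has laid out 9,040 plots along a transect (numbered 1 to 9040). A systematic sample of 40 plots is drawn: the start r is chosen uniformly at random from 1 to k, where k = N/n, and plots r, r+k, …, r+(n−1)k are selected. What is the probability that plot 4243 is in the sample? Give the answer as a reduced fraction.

1/226

k = 9040/40 = 226.
Plot 4243 is selected iff r ≡ 4243 (mod 226); exactly one such r in {1,…,226}.
Inclusion probability = 1/226.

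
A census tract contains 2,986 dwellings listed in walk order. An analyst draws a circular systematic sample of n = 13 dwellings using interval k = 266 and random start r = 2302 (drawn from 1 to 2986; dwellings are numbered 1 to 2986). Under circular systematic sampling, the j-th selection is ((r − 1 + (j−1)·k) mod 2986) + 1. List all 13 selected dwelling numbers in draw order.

2302, 2568, 2834, 114, 380, 646, 912, 1178, 1444, 1710, 1976, 2242, 2508

Selection 1: 2302
Selection 2: 2302 + 266 = 2568
Selection 3: 2568 + 266 = 2834
Selection 4: 2834 + 266 = 3100 → 3100 − 2986 = 114
Selection 5: 114 + 266 = 380
Selection 6: 380 + 266 = 646
Selection 7: 646 + 266 = 912
Selection 8: 912 + 266 = 1178
Selection 9: 1178 + 266 = 1444
Selection 10: 1444 + 266 = 1710
Selection 11: 1710 + 266 = 1976
Selection 12: 1976 + 266 = 2242
Selection 13: 2242 + 266 = 2508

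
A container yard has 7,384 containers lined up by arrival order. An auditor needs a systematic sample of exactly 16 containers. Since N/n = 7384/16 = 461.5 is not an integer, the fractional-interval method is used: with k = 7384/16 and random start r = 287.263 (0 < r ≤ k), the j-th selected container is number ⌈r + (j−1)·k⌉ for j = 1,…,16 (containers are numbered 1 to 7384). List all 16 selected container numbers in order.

j=1: r + 0k = 287.263 → ⌈·⌉ = 288
j=2: r + 1k = 748.763 → ⌈·⌉ = 749
j=3: r + 2k = 1210.263 → ⌈·⌉ = 1211
j=4: r + 3k = 1671.763 → ⌈·⌉ = 1672
j=5: r + 4k = 2133.263 → ⌈·⌉ = 2134
j=6: r + 5k = 2594.763 → ⌈·⌉ = 2595
j=7: r + 6k = 3056.263 → ⌈·⌉ = 3057
j=8: r + 7k = 3517.763 → ⌈·⌉ = 3518
j=9: r + 8k = 3979.263 → ⌈·⌉ = 3980
j=10: r + 9k = 4440.763 → ⌈·⌉ = 4441
j=11: r + 10k = 4902.263 → ⌈·⌉ = 4903
j=12: r + 11k = 5363.763 → ⌈·⌉ = 5364
j=13: r + 12k = 5825.263 → ⌈·⌉ = 5826
j=14: r + 13k = 6286.763 → ⌈·⌉ = 6287
j=15: r + 14k = 6748.263 → ⌈·⌉ = 6749
j=16: r + 15k = 7209.763 → ⌈·⌉ = 7210

288, 749, 1211, 1672, 2134, 2595, 3057, 3518, 3980, 4441, 4903, 5364, 5826, 6287, 6749, 7210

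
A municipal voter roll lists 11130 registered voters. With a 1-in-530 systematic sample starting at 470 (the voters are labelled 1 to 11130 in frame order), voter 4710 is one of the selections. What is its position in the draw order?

k = 530
position = (4710 − 470)/530 + 1 = 4240/530 + 1 = 8 + 1 = 9

9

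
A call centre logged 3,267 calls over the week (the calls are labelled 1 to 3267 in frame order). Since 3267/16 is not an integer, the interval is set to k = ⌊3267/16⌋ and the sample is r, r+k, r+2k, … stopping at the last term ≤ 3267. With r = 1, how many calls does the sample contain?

k = ⌊3267/16⌋ = 204
Achieved size = ⌊(3267 − 1)/204⌋ + 1 = ⌊3266/204⌋ + 1 = 16 + 1 = 17
(last selection: 1 + 16×204 = 3265 ≤ 3267; next would be 3469 > 3267)

17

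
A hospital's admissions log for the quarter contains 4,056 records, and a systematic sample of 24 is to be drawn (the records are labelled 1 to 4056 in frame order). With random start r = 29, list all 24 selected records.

29, 198, 367, 536, 705, 874, 1043, 1212, 1381, 1550, 1719, 1888, 2057, 2226, 2395, 2564, 2733, 2902, 3071, 3240, 3409, 3578, 3747, 3916

k = N/n = 4056/24 = 169
record 1: 29
record 2: 29 + 169 = 198
record 3: 198 + 169 = 367
record 4: 367 + 169 = 536
record 5: 536 + 169 = 705
record 6: 705 + 169 = 874
record 7: 874 + 169 = 1043
record 8: 1043 + 169 = 1212
record 9: 1212 + 169 = 1381
record 10: 1381 + 169 = 1550
record 11: 1550 + 169 = 1719
record 12: 1719 + 169 = 1888
record 13: 1888 + 169 = 2057
record 14: 2057 + 169 = 2226
record 15: 2226 + 169 = 2395
record 16: 2395 + 169 = 2564
record 17: 2564 + 169 = 2733
record 18: 2733 + 169 = 2902
record 19: 2902 + 169 = 3071
record 20: 3071 + 169 = 3240
record 21: 3240 + 169 = 3409
record 22: 3409 + 169 = 3578
record 23: 3578 + 169 = 3747
record 24: 3747 + 169 = 3916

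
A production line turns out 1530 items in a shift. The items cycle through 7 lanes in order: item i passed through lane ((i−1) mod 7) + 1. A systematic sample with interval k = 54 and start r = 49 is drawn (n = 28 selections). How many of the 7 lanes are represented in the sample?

Consecutive selections differ by k = 54, so their lane numbers differ by 54 mod 7 = 5.
gcd(54, 7) = 1, so the sample visits 7/1 = 7 distinct residues mod 7.
Start 49 is lane 7; the lanes hit are 1, 2, 3, 4, 5, 6, 7.

7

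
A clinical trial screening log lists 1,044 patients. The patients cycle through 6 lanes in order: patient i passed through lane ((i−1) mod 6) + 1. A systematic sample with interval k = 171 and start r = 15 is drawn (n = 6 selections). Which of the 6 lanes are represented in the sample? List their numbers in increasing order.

Consecutive selections differ by k = 171, so their lane numbers differ by 171 mod 6 = 3.
gcd(171, 6) = 3, so the sample visits 6/3 = 2 distinct residues mod 6.
Start 15 is lane 3; the lanes hit are 3, 6.

3, 6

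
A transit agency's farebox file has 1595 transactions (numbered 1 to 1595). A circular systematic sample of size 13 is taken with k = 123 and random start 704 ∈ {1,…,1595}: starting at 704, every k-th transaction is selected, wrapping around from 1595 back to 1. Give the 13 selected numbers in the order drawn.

704, 827, 950, 1073, 1196, 1319, 1442, 1565, 93, 216, 339, 462, 585

Selection 1: 704
Selection 2: 704 + 123 = 827
Selection 3: 827 + 123 = 950
Selection 4: 950 + 123 = 1073
Selection 5: 1073 + 123 = 1196
Selection 6: 1196 + 123 = 1319
Selection 7: 1319 + 123 = 1442
Selection 8: 1442 + 123 = 1565
Selection 9: 1565 + 123 = 1688 → 1688 − 1595 = 93
Selection 10: 93 + 123 = 216
Selection 11: 216 + 123 = 339
Selection 12: 339 + 123 = 462
Selection 13: 462 + 123 = 585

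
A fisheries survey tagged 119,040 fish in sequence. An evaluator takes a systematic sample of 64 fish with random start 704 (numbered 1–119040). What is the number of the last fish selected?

k = 119040/64 = 1860
64th selection = r + (64−1)·k = 704 + 63×1860 = 704 + 117180 = 117884

117884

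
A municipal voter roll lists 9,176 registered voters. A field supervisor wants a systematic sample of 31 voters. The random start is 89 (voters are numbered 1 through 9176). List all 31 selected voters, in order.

89, 385, 681, 977, 1273, 1569, 1865, 2161, 2457, 2753, 3049, 3345, 3641, 3937, 4233, 4529, 4825, 5121, 5417, 5713, 6009, 6305, 6601, 6897, 7193, 7489, 7785, 8081, 8377, 8673, 8969

k = N/n = 9176/31 = 296
voter 1: 89
voter 2: 89 + 296 = 385
voter 3: 385 + 296 = 681
voter 4: 681 + 296 = 977
voter 5: 977 + 296 = 1273
voter 6: 1273 + 296 = 1569
voter 7: 1569 + 296 = 1865
voter 8: 1865 + 296 = 2161
voter 9: 2161 + 296 = 2457
voter 10: 2457 + 296 = 2753
voter 11: 2753 + 296 = 3049
voter 12: 3049 + 296 = 3345
voter 13: 3345 + 296 = 3641
voter 14: 3641 + 296 = 3937
voter 15: 3937 + 296 = 4233
voter 16: 4233 + 296 = 4529
voter 17: 4529 + 296 = 4825
voter 18: 4825 + 296 = 5121
voter 19: 5121 + 296 = 5417
voter 20: 5417 + 296 = 5713
voter 21: 5713 + 296 = 6009
voter 22: 6009 + 296 = 6305
voter 23: 6305 + 296 = 6601
voter 24: 6601 + 296 = 6897
voter 25: 6897 + 296 = 7193
voter 26: 7193 + 296 = 7489
voter 27: 7489 + 296 = 7785
voter 28: 7785 + 296 = 8081
voter 29: 8081 + 296 = 8377
voter 30: 8377 + 296 = 8673
voter 31: 8673 + 296 = 8969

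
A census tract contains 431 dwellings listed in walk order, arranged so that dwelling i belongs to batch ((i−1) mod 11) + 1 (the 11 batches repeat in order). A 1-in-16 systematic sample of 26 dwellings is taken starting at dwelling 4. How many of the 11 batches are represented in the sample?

Consecutive selections differ by k = 16, so their batch numbers differ by 16 mod 11 = 5.
gcd(16, 11) = 1, so the sample visits 11/1 = 11 distinct residues mod 11.
Start 4 is batch 4; the batches hit are 1, 2, 3, 4, 5, 6, 7, 8, 9, 10, 11.

11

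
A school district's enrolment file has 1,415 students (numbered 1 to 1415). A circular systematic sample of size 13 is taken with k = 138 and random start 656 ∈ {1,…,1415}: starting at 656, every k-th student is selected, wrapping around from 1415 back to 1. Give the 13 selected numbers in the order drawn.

656, 794, 932, 1070, 1208, 1346, 69, 207, 345, 483, 621, 759, 897

Selection 1: 656
Selection 2: 656 + 138 = 794
Selection 3: 794 + 138 = 932
Selection 4: 932 + 138 = 1070
Selection 5: 1070 + 138 = 1208
Selection 6: 1208 + 138 = 1346
Selection 7: 1346 + 138 = 1484 → 1484 − 1415 = 69
Selection 8: 69 + 138 = 207
Selection 9: 207 + 138 = 345
Selection 10: 345 + 138 = 483
Selection 11: 483 + 138 = 621
Selection 12: 621 + 138 = 759
Selection 13: 759 + 138 = 897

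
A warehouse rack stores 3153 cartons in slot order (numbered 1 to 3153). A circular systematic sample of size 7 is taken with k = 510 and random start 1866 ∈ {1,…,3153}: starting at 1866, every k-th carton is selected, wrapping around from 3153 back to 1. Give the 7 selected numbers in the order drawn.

Selection 1: 1866
Selection 2: 1866 + 510 = 2376
Selection 3: 2376 + 510 = 2886
Selection 4: 2886 + 510 = 3396 → 3396 − 3153 = 243
Selection 5: 243 + 510 = 753
Selection 6: 753 + 510 = 1263
Selection 7: 1263 + 510 = 1773

1866, 2376, 2886, 243, 753, 1263, 1773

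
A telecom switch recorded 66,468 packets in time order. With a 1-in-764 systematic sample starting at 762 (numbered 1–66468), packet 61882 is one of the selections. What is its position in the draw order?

k = 764
position = (61882 − 762)/764 + 1 = 61120/764 + 1 = 80 + 1 = 81

81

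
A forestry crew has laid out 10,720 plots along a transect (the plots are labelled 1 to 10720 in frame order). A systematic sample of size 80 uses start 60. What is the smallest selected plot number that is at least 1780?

1802

k = 10720/80 = 134
Steps past start: ⌈(1780 − 60)/134⌉ = ⌈1720/134⌉ = 13
Selected plot: 60 + 13×134 = 1802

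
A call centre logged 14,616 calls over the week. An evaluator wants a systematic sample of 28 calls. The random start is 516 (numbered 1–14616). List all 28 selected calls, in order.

516, 1038, 1560, 2082, 2604, 3126, 3648, 4170, 4692, 5214, 5736, 6258, 6780, 7302, 7824, 8346, 8868, 9390, 9912, 10434, 10956, 11478, 12000, 12522, 13044, 13566, 14088, 14610

k = N/n = 14616/28 = 522
call 1: 516
call 2: 516 + 522 = 1038
call 3: 1038 + 522 = 1560
call 4: 1560 + 522 = 2082
call 5: 2082 + 522 = 2604
call 6: 2604 + 522 = 3126
call 7: 3126 + 522 = 3648
call 8: 3648 + 522 = 4170
call 9: 4170 + 522 = 4692
call 10: 4692 + 522 = 5214
call 11: 5214 + 522 = 5736
call 12: 5736 + 522 = 6258
call 13: 6258 + 522 = 6780
call 14: 6780 + 522 = 7302
call 15: 7302 + 522 = 7824
call 16: 7824 + 522 = 8346
call 17: 8346 + 522 = 8868
call 18: 8868 + 522 = 9390
call 19: 9390 + 522 = 9912
call 20: 9912 + 522 = 10434
call 21: 10434 + 522 = 10956
call 22: 10956 + 522 = 11478
call 23: 11478 + 522 = 12000
call 24: 12000 + 522 = 12522
call 25: 12522 + 522 = 13044
call 26: 13044 + 522 = 13566
call 27: 13566 + 522 = 14088
call 28: 14088 + 522 = 14610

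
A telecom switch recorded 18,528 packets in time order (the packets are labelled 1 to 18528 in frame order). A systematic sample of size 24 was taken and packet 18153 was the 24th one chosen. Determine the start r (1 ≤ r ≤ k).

397

k = 18528/24 = 772
r = 18153 − (24−1)×772 = 18153 − 17756 = 397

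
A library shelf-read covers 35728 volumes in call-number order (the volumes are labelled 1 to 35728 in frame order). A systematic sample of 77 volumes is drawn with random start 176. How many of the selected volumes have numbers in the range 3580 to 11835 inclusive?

k = 35728/77 = 464
First selection ≥ 3580: 176 + ⌈(3580−176)/464⌉·464 = 176 + 8×464 = 3888
Last selection ≤ 11835: 176 + ⌊(11835−176)/464⌋·464 = 176 + 25×464 = 11776
Count = 25 − 8 + 1 = 18

18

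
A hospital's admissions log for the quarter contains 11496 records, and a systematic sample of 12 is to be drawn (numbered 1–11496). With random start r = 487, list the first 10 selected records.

487, 1445, 2403, 3361, 4319, 5277, 6235, 7193, 8151, 9109

k = N/n = 11496/12 = 958
record 1: 487
record 2: 487 + 958 = 1445
record 3: 1445 + 958 = 2403
record 4: 2403 + 958 = 3361
record 5: 3361 + 958 = 4319
record 6: 4319 + 958 = 5277
record 7: 5277 + 958 = 6235
record 8: 6235 + 958 = 7193
record 9: 7193 + 958 = 8151
record 10: 8151 + 958 = 9109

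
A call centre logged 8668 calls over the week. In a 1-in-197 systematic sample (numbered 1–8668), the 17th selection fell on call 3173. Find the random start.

k = 197
r = 3173 − (17−1)×197 = 3173 − 3152 = 21

21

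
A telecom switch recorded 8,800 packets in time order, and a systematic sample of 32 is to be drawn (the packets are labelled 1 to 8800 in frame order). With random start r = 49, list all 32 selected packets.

49, 324, 599, 874, 1149, 1424, 1699, 1974, 2249, 2524, 2799, 3074, 3349, 3624, 3899, 4174, 4449, 4724, 4999, 5274, 5549, 5824, 6099, 6374, 6649, 6924, 7199, 7474, 7749, 8024, 8299, 8574

k = N/n = 8800/32 = 275
packet 1: 49
packet 2: 49 + 275 = 324
packet 3: 324 + 275 = 599
packet 4: 599 + 275 = 874
packet 5: 874 + 275 = 1149
packet 6: 1149 + 275 = 1424
packet 7: 1424 + 275 = 1699
packet 8: 1699 + 275 = 1974
packet 9: 1974 + 275 = 2249
packet 10: 2249 + 275 = 2524
packet 11: 2524 + 275 = 2799
packet 12: 2799 + 275 = 3074
packet 13: 3074 + 275 = 3349
packet 14: 3349 + 275 = 3624
packet 15: 3624 + 275 = 3899
packet 16: 3899 + 275 = 4174
packet 17: 4174 + 275 = 4449
packet 18: 4449 + 275 = 4724
packet 19: 4724 + 275 = 4999
packet 20: 4999 + 275 = 5274
packet 21: 5274 + 275 = 5549
packet 22: 5549 + 275 = 5824
packet 23: 5824 + 275 = 6099
packet 24: 6099 + 275 = 6374
packet 25: 6374 + 275 = 6649
packet 26: 6649 + 275 = 6924
packet 27: 6924 + 275 = 7199
packet 28: 7199 + 275 = 7474
packet 29: 7474 + 275 = 7749
packet 30: 7749 + 275 = 8024
packet 31: 8024 + 275 = 8299
packet 32: 8299 + 275 = 8574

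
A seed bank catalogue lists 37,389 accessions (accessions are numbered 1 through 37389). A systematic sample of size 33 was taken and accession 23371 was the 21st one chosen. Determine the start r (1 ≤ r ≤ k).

711

k = 37389/33 = 1133
r = 23371 − (21−1)×1133 = 23371 − 22660 = 711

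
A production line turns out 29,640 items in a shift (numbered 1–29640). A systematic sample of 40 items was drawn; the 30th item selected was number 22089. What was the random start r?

k = 29640/40 = 741
r = 22089 − (30−1)×741 = 22089 − 21489 = 600

600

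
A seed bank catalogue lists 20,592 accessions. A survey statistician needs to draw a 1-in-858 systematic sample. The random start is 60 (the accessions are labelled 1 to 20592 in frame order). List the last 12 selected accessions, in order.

13th selection = 60 + 12×858 = 10356
14th: 10356 + 858 = 11214
15th: 11214 + 858 = 12072
16th: 12072 + 858 = 12930
17th: 12930 + 858 = 13788
18th: 13788 + 858 = 14646
19th: 14646 + 858 = 15504
20th: 15504 + 858 = 16362
21st: 16362 + 858 = 17220
22nd: 17220 + 858 = 18078
23rd: 18078 + 858 = 18936
24th: 18936 + 858 = 19794

10356, 11214, 12072, 12930, 13788, 14646, 15504, 16362, 17220, 18078, 18936, 19794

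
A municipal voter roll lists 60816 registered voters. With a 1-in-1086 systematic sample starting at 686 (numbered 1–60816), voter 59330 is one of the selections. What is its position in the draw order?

55

k = 1086
position = (59330 − 686)/1086 + 1 = 58644/1086 + 1 = 54 + 1 = 55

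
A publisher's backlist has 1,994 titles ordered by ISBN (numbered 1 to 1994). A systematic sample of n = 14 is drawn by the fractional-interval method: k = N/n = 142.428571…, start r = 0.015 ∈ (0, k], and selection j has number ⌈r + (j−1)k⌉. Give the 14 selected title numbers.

j=1: r + 0k = 0.015 → ⌈·⌉ = 1
j=2: r + 1k = 142.443571… → ⌈·⌉ = 143
j=3: r + 2k = 284.872142… → ⌈·⌉ = 285
j=4: r + 3k = 427.300714… → ⌈·⌉ = 428
j=5: r + 4k = 569.729285… → ⌈·⌉ = 570
j=6: r + 5k = 712.157857… → ⌈·⌉ = 713
j=7: r + 6k = 854.586428… → ⌈·⌉ = 855
j=8: r + 7k = 997.015 → ⌈·⌉ = 998
j=9: r + 8k = 1139.443571… → ⌈·⌉ = 1140
j=10: r + 9k = 1281.872142… → ⌈·⌉ = 1282
j=11: r + 10k = 1424.300714… → ⌈·⌉ = 1425
j=12: r + 11k = 1566.729285… → ⌈·⌉ = 1567
j=13: r + 12k = 1709.157857… → ⌈·⌉ = 1710
j=14: r + 13k = 1851.586428… → ⌈·⌉ = 1852

1, 143, 285, 428, 570, 713, 855, 998, 1140, 1282, 1425, 1567, 1710, 1852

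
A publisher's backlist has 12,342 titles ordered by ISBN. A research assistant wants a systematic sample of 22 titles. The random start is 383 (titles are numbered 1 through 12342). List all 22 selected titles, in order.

k = N/n = 12342/22 = 561
title 1: 383
title 2: 383 + 561 = 944
title 3: 944 + 561 = 1505
title 4: 1505 + 561 = 2066
title 5: 2066 + 561 = 2627
title 6: 2627 + 561 = 3188
title 7: 3188 + 561 = 3749
title 8: 3749 + 561 = 4310
title 9: 4310 + 561 = 4871
title 10: 4871 + 561 = 5432
title 11: 5432 + 561 = 5993
title 12: 5993 + 561 = 6554
title 13: 6554 + 561 = 7115
title 14: 7115 + 561 = 7676
title 15: 7676 + 561 = 8237
title 16: 8237 + 561 = 8798
title 17: 8798 + 561 = 9359
title 18: 9359 + 561 = 9920
title 19: 9920 + 561 = 10481
title 20: 10481 + 561 = 11042
title 21: 11042 + 561 = 11603
title 22: 11603 + 561 = 12164

383, 944, 1505, 2066, 2627, 3188, 3749, 4310, 4871, 5432, 5993, 6554, 7115, 7676, 8237, 8798, 9359, 9920, 10481, 11042, 11603, 12164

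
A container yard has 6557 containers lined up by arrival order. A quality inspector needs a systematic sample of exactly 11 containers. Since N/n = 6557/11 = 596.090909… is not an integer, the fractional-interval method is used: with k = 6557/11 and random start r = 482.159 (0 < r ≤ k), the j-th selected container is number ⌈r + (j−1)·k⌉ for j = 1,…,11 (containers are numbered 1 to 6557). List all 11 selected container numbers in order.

j=1: r + 0k = 482.159 → ⌈·⌉ = 483
j=2: r + 1k = 1078.249909… → ⌈·⌉ = 1079
j=3: r + 2k = 1674.340818… → ⌈·⌉ = 1675
j=4: r + 3k = 2270.431727… → ⌈·⌉ = 2271
j=5: r + 4k = 2866.522636… → ⌈·⌉ = 2867
j=6: r + 5k = 3462.613545… → ⌈·⌉ = 3463
j=7: r + 6k = 4058.704454… → ⌈·⌉ = 4059
j=8: r + 7k = 4654.795363… → ⌈·⌉ = 4655
j=9: r + 8k = 5250.886272… → ⌈·⌉ = 5251
j=10: r + 9k = 5846.977181… → ⌈·⌉ = 5847
j=11: r + 10k = 6443.068090… → ⌈·⌉ = 6444

483, 1079, 1675, 2271, 2867, 3463, 4059, 4655, 5251, 5847, 6444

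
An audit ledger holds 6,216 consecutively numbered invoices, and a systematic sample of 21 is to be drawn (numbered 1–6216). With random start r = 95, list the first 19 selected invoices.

k = N/n = 6216/21 = 296
invoice 1: 95
invoice 2: 95 + 296 = 391
invoice 3: 391 + 296 = 687
invoice 4: 687 + 296 = 983
invoice 5: 983 + 296 = 1279
invoice 6: 1279 + 296 = 1575
invoice 7: 1575 + 296 = 1871
invoice 8: 1871 + 296 = 2167
invoice 9: 2167 + 296 = 2463
invoice 10: 2463 + 296 = 2759
invoice 11: 2759 + 296 = 3055
invoice 12: 3055 + 296 = 3351
invoice 13: 3351 + 296 = 3647
invoice 14: 3647 + 296 = 3943
invoice 15: 3943 + 296 = 4239
invoice 16: 4239 + 296 = 4535
invoice 17: 4535 + 296 = 4831
invoice 18: 4831 + 296 = 5127
invoice 19: 5127 + 296 = 5423

95, 391, 687, 983, 1279, 1575, 1871, 2167, 2463, 2759, 3055, 3351, 3647, 3943, 4239, 4535, 4831, 5127, 5423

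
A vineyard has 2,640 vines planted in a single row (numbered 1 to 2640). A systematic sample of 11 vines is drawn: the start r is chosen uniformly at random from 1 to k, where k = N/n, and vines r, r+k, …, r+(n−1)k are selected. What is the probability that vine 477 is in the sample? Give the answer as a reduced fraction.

1/240

k = 2640/11 = 240.
Vine 477 is selected iff r ≡ 477 (mod 240); exactly one such r in {1,…,240}.
Inclusion probability = 1/240.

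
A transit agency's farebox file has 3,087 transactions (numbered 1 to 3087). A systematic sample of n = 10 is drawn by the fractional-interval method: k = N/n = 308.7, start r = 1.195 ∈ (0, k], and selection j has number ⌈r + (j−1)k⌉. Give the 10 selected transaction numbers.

2, 310, 619, 928, 1236, 1545, 1854, 2163, 2471, 2780

j=1: r + 0k = 1.195 → ⌈·⌉ = 2
j=2: r + 1k = 309.895 → ⌈·⌉ = 310
j=3: r + 2k = 618.595 → ⌈·⌉ = 619
j=4: r + 3k = 927.295 → ⌈·⌉ = 928
j=5: r + 4k = 1235.995 → ⌈·⌉ = 1236
j=6: r + 5k = 1544.695 → ⌈·⌉ = 1545
j=7: r + 6k = 1853.395 → ⌈·⌉ = 1854
j=8: r + 7k = 2162.095 → ⌈·⌉ = 2163
j=9: r + 8k = 2470.795 → ⌈·⌉ = 2471
j=10: r + 9k = 2779.495 → ⌈·⌉ = 2780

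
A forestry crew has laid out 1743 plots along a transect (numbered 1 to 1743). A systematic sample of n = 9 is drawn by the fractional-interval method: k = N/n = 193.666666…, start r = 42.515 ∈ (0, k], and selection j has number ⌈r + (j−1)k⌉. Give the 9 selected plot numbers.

43, 237, 430, 624, 818, 1011, 1205, 1399, 1592

j=1: r + 0k = 42.515 → ⌈·⌉ = 43
j=2: r + 1k = 236.181666… → ⌈·⌉ = 237
j=3: r + 2k = 429.848333… → ⌈·⌉ = 430
j=4: r + 3k = 623.515 → ⌈·⌉ = 624
j=5: r + 4k = 817.181666… → ⌈·⌉ = 818
j=6: r + 5k = 1010.848333… → ⌈·⌉ = 1011
j=7: r + 6k = 1204.515 → ⌈·⌉ = 1205
j=8: r + 7k = 1398.181666… → ⌈·⌉ = 1399
j=9: r + 8k = 1591.848333… → ⌈·⌉ = 1592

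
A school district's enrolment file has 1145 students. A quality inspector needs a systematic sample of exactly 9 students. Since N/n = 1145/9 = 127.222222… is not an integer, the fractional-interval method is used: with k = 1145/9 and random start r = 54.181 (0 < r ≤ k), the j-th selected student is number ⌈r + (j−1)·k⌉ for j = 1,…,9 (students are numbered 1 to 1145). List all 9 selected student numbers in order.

55, 182, 309, 436, 564, 691, 818, 945, 1072

j=1: r + 0k = 54.181 → ⌈·⌉ = 55
j=2: r + 1k = 181.403222… → ⌈·⌉ = 182
j=3: r + 2k = 308.625444… → ⌈·⌉ = 309
j=4: r + 3k = 435.847666… → ⌈·⌉ = 436
j=5: r + 4k = 563.069888… → ⌈·⌉ = 564
j=6: r + 5k = 690.292111… → ⌈·⌉ = 691
j=7: r + 6k = 817.514333… → ⌈·⌉ = 818
j=8: r + 7k = 944.736555… → ⌈·⌉ = 945
j=9: r + 8k = 1071.958777… → ⌈·⌉ = 1072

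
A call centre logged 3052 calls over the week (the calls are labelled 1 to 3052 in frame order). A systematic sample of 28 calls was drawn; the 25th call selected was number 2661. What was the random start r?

45

k = 3052/28 = 109
r = 2661 − (25−1)×109 = 2661 − 2616 = 45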